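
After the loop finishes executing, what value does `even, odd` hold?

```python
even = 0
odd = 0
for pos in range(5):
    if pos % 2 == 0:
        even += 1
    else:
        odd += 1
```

Let's trace through this code step by step.

Initialize: even = 0
Initialize: odd = 0
Entering loop: for pos in range(5):
After iteration 1: pos = 0, even = 1, odd = 0
After iteration 2: pos = 1, even = 1, odd = 1
After iteration 3: pos = 2, even = 2, odd = 1
After iteration 4: pos = 3, even = 2, odd = 2
After iteration 5: pos = 4, even = 3, odd = 2
Loop ends.

Final answer: 3, 2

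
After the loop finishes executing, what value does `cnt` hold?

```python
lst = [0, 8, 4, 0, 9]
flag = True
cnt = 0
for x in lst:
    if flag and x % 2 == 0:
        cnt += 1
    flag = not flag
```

Let's trace through this code step by step.

Initialize: lst = [0, 8, 4, 0, 9]
Initialize: flag = True
Initialize: cnt = 0
Entering loop: for x in lst:
After iteration 1: x = 0, flag = False, cnt = 1
After iteration 2: x = 8, flag = True, cnt = 1
After iteration 3: x = 4, flag = False, cnt = 2
After iteration 4: x = 0, flag = True, cnt = 2
After iteration 5: x = 9, flag = False, cnt = 2
Loop ends.

Final answer: 2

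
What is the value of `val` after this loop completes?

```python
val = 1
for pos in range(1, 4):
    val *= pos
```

Let's trace through this code step by step.

Initialize: val = 1
Entering loop: for pos in range(1, 4):
After iteration 1: pos = 1, val = 1
After iteration 2: pos = 2, val = 2
After iteration 3: pos = 3, val = 6
Loop ends.

Final answer: 6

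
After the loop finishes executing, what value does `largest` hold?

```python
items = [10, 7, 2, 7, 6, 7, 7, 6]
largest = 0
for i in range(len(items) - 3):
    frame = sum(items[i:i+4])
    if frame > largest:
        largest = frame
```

Let's trace through this code step by step.

Initialize: items = [10, 7, 2, 7, 6, 7, 7, 6]
Initialize: largest = 0
Entering loop: for i in range(len(items) - 3):
After iteration 1: i = 0, largest = 26, frame = 26
After iteration 2: i = 1, largest = 26, frame = 22
After iteration 3: i = 2, largest = 26, frame = 22
After iteration 4: i = 3, largest = 27, frame = 27
After iteration 5: i = 4, largest = 27, frame = 26
Loop ends.

Final answer: 27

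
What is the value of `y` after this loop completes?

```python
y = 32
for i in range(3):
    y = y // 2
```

Let's trace through this code step by step.

Initialize: y = 32
Entering loop: for i in range(3):
After iteration 1: i = 0, y = 16
After iteration 2: i = 1, y = 8
After iteration 3: i = 2, y = 4
Loop ends.

Final answer: 4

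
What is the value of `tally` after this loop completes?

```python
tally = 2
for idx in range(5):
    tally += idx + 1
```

Let's trace through this code step by step.

Initialize: tally = 2
Entering loop: for idx in range(5):
After iteration 1: idx = 0, tally = 3
After iteration 2: idx = 1, tally = 5
After iteration 3: idx = 2, tally = 8
After iteration 4: idx = 3, tally = 12
After iteration 5: idx = 4, tally = 17
Loop ends.

Final answer: 17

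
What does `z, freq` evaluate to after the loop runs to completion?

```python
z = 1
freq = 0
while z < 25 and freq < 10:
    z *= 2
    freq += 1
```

Let's trace through this code step by step.

Initialize: z = 1
Initialize: freq = 0
Entering loop: while z < 25 and freq < 10:
After iteration 1: z = 2, freq = 1
After iteration 2: z = 4, freq = 2
After iteration 3: z = 8, freq = 3
After iteration 4: z = 16, freq = 4
After iteration 5: z = 32, freq = 5
Loop ends.

Final answer: 32, 5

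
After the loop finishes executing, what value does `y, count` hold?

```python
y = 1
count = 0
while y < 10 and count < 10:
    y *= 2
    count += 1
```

Let's trace through this code step by step.

Initialize: y = 1
Initialize: count = 0
Entering loop: while y < 10 and count < 10:
After iteration 1: y = 2, count = 1
After iteration 2: y = 4, count = 2
After iteration 3: y = 8, count = 3
After iteration 4: y = 16, count = 4
Loop ends.

Final answer: 16, 4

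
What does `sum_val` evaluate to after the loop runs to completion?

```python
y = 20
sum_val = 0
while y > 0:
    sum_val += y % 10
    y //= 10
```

Let's trace through this code step by step.

Initialize: y = 20
Initialize: sum_val = 0
Entering loop: while y > 0:
After iteration 1: y = 2, sum_val = 0
After iteration 2: y = 0, sum_val = 2
Loop ends.

Final answer: 2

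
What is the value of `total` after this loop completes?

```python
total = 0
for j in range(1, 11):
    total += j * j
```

Let's trace through this code step by step.

Initialize: total = 0
Entering loop: for j in range(1, 11):
After iteration 1: j = 1, total = 1
After iteration 2: j = 2, total = 5
After iteration 3: j = 3, total = 14
After iteration 4: j = 4, total = 30
After iteration 5: j = 5, total = 55
After iteration 6: j = 6, total = 91
After iteration 7: j = 7, total = 140
After iteration 8: j = 8, total = 204
After iteration 9: j = 9, total = 285
After iteration 10: j = 10, total = 385
Loop ends.

Final answer: 385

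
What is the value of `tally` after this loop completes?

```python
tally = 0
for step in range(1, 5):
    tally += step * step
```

Let's trace through this code step by step.

Initialize: tally = 0
Entering loop: for step in range(1, 5):
After iteration 1: step = 1, tally = 1
After iteration 2: step = 2, tally = 5
After iteration 3: step = 3, tally = 14
After iteration 4: step = 4, tally = 30
Loop ends.

Final answer: 30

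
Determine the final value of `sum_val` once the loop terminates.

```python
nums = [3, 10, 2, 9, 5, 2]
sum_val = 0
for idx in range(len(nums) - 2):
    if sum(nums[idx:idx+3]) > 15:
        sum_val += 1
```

Let's trace through this code step by step.

Initialize: nums = [3, 10, 2, 9, 5, 2]
Initialize: sum_val = 0
Entering loop: for idx in range(len(nums) - 2):
After iteration 1: idx = 0, sum_val = 0
After iteration 2: idx = 1, sum_val = 1
After iteration 3: idx = 2, sum_val = 2
After iteration 4: idx = 3, sum_val = 3
Loop ends.

Final answer: 3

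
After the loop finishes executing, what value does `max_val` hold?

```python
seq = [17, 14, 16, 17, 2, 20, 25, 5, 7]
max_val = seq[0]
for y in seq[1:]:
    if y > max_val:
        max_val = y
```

Let's trace through this code step by step.

Initialize: seq = [17, 14, 16, 17, 2, 20, 25, 5, 7]
Initialize: max_val = 17
Entering loop: for y in seq[1:]:
After iteration 1: y = 14, max_val = 17
After iteration 2: y = 16, max_val = 17
After iteration 3: y = 17, max_val = 17
After iteration 4: y = 2, max_val = 17
After iteration 5: y = 20, max_val = 20
After iteration 6: y = 25, max_val = 25
After iteration 7: y = 5, max_val = 25
After iteration 8: y = 7, max_val = 25
Loop ends.

Final answer: 25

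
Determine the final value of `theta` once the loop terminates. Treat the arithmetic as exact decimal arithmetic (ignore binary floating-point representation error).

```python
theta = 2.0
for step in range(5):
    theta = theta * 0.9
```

Let's trace through this code step by step.

Initialize: theta = 2.0
Entering loop: for step in range(5):
After iteration 1: step = 0, theta = 1.8
After iteration 2: step = 1, theta = 1.62
After iteration 3: step = 2, theta = 1.458
After iteration 4: step = 3, theta = 1.3122
After iteration 5: step = 4, theta = 1.18098
Loop ends.

Final answer: 1.18098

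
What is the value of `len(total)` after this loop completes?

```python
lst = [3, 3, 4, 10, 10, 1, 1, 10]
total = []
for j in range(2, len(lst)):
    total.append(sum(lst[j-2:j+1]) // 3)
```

Let's trace through this code step by step.

Initialize: lst = [3, 3, 4, 10, 10, 1, 1, 10]
Initialize: total = []
Entering loop: for j in range(2, len(lst)):
After iteration 1: j = 2, total = [3]
After iteration 2: j = 3, total = [3, 5]
After iteration 3: j = 4, total = [3, 5, 8]
After iteration 4: j = 5, total = [3, 5, 8, 7]
After iteration 5: j = 6, total = [3, 5, 8, 7, 4]
After iteration 6: j = 7, total = [3, 5, 8, 7, 4, 4]
Loop ends.
len(total) = 6

Final answer: 6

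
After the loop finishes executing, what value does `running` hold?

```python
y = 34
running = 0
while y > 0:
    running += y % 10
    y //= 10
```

Let's trace through this code step by step.

Initialize: y = 34
Initialize: running = 0
Entering loop: while y > 0:
After iteration 1: y = 3, running = 4
After iteration 2: y = 0, running = 7
Loop ends.

Final answer: 7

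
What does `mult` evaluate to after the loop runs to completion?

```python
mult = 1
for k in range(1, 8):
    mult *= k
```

Let's trace through this code step by step.

Initialize: mult = 1
Entering loop: for k in range(1, 8):
After iteration 1: k = 1, mult = 1
After iteration 2: k = 2, mult = 2
After iteration 3: k = 3, mult = 6
After iteration 4: k = 4, mult = 24
After iteration 5: k = 5, mult = 120
After iteration 6: k = 6, mult = 720
After iteration 7: k = 7, mult = 5040
Loop ends.

Final answer: 5040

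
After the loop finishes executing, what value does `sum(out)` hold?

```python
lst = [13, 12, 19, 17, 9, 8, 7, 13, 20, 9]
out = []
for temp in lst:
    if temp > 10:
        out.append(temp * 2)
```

Let's trace through this code step by step.

Initialize: lst = [13, 12, 19, 17, 9, 8, 7, 13, 20, 9]
Initialize: out = []
Entering loop: for temp in lst:
After iteration 1: temp = 13, out = [26]
After iteration 2: temp = 12, out = [26, 24]
After iteration 3: temp = 19, out = [26, 24, 38]
After iteration 4: temp = 17, out = [26, 24, 38, 34]
After iteration 5: temp = 9, out = [26, 24, 38, 34]
After iteration 6: temp = 8, out = [26, 24, 38, 34]
After iteration 7: temp = 7, out = [26, 24, 38, 34]
After iteration 8: temp = 13, out = [26, 24, 38, 34, 26]
After iteration 9: temp = 20, out = [26, 24, 38, 34, 26, 40]
After iteration 10: temp = 9, out = [26, 24, 38, 34, 26, 40]
Loop ends.
sum(out) = 188

Final answer: 188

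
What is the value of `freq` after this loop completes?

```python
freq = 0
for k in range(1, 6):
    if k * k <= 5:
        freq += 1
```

Let's trace through this code step by step.

Initialize: freq = 0
Entering loop: for k in range(1, 6):
After iteration 1: k = 1, freq = 1
After iteration 2: k = 2, freq = 2
After iteration 3: k = 3, freq = 2
After iteration 4: k = 4, freq = 2
After iteration 5: k = 5, freq = 2
Loop ends.

Final answer: 2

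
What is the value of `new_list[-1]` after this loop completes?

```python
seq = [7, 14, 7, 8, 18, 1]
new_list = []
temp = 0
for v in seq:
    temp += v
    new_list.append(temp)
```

Let's trace through this code step by step.

Initialize: seq = [7, 14, 7, 8, 18, 1]
Initialize: new_list = []
Initialize: temp = 0
Entering loop: for v in seq:
After iteration 1: v = 7, new_list = [7], temp = 7
After iteration 2: v = 14, new_list = [7, 21], temp = 21
After iteration 3: v = 7, new_list = [7, 21, 28], temp = 28
After iteration 4: v = 8, new_list = [7, 21, 28, 36], temp = 36
After iteration 5: v = 18, new_list = [7, 21, 28, 36, 54], temp = 54
After iteration 6: v = 1, new_list = [7, 21, 28, 36, 54, 55], temp = 55
Loop ends.
new_list[-1] = 55

Final answer: 55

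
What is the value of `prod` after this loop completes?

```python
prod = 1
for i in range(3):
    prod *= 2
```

Let's trace through this code step by step.

Initialize: prod = 1
Entering loop: for i in range(3):
After iteration 1: i = 0, prod = 2
After iteration 2: i = 1, prod = 4
After iteration 3: i = 2, prod = 8
Loop ends.

Final answer: 8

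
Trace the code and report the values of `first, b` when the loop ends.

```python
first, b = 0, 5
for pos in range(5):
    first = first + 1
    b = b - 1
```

Let's trace through this code step by step.

Initialize: first = 0
Initialize: b = 5
Entering loop: for pos in range(5):
After iteration 1: pos = 0, first = 1, b = 4
After iteration 2: pos = 1, first = 2, b = 3
After iteration 3: pos = 2, first = 3, b = 2
After iteration 4: pos = 3, first = 4, b = 1
After iteration 5: pos = 4, first = 5, b = 0
Loop ends.

Final answer: 5, 0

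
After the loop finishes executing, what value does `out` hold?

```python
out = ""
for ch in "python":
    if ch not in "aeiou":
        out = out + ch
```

Let's trace through this code step by step.

Initialize: out = ''
Entering loop: for ch in "python":
After iteration 1: ch = 'p', out = 'p'
After iteration 2: ch = 'y', out = 'py'
After iteration 3: ch = 't', out = 'pyt'
After iteration 4: ch = 'h', out = 'pyth'
After iteration 5: ch = 'o', out = 'pyth'
After iteration 6: ch = 'n', out = 'pythn'
Loop ends.

Final answer: 'pythn'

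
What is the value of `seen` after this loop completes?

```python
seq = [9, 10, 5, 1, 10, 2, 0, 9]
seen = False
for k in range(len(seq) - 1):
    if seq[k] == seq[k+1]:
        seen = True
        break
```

Let's trace through this code step by step.

Initialize: seq = [9, 10, 5, 1, 10, 2, 0, 9]
Initialize: seen = False
Entering loop: for k in range(len(seq) - 1):
After iteration 1: k = 0, seen = False
After iteration 2: k = 1, seen = False
After iteration 3: k = 2, seen = False
After iteration 4: k = 3, seen = False
After iteration 5: k = 4, seen = False
After iteration 6: k = 5, seen = False
After iteration 7: k = 6, seen = False
Loop ends.

Final answer: False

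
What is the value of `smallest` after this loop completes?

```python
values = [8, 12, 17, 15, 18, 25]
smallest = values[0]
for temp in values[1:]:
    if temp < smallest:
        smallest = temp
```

Let's trace through this code step by step.

Initialize: values = [8, 12, 17, 15, 18, 25]
Initialize: smallest = 8
Entering loop: for temp in values[1:]:
After iteration 1: temp = 12, smallest = 8
After iteration 2: temp = 17, smallest = 8
After iteration 3: temp = 15, smallest = 8
After iteration 4: temp = 18, smallest = 8
After iteration 5: temp = 25, smallest = 8
Loop ends.

Final answer: 8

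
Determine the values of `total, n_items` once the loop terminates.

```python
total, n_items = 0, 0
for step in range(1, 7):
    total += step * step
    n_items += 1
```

Let's trace through this code step by step.

Initialize: total = 0
Initialize: n_items = 0
Entering loop: for step in range(1, 7):
After iteration 1: step = 1, total = 1, n_items = 1
After iteration 2: step = 2, total = 5, n_items = 2
After iteration 3: step = 3, total = 14, n_items = 3
After iteration 4: step = 4, total = 30, n_items = 4
After iteration 5: step = 5, total = 55, n_items = 5
After iteration 6: step = 6, total = 91, n_items = 6
Loop ends.

Final answer: 91, 6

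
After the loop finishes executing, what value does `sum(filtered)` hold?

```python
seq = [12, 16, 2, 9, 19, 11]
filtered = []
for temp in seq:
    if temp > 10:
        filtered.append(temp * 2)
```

Let's trace through this code step by step.

Initialize: seq = [12, 16, 2, 9, 19, 11]
Initialize: filtered = []
Entering loop: for temp in seq:
After iteration 1: temp = 12, filtered = [24]
After iteration 2: temp = 16, filtered = [24, 32]
After iteration 3: temp = 2, filtered = [24, 32]
After iteration 4: temp = 9, filtered = [24, 32]
After iteration 5: temp = 19, filtered = [24, 32, 38]
After iteration 6: temp = 11, filtered = [24, 32, 38, 22]
Loop ends.
sum(filtered) = 116

Final answer: 116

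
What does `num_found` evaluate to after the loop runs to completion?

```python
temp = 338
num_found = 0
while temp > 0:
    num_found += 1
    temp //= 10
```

Let's trace through this code step by step.

Initialize: temp = 338
Initialize: num_found = 0
Entering loop: while temp > 0:
After iteration 1: temp = 33, num_found = 1
After iteration 2: temp = 3, num_found = 2
After iteration 3: temp = 0, num_found = 3
Loop ends.

Final answer: 3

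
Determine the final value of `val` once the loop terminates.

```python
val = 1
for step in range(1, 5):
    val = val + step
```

Let's trace through this code step by step.

Initialize: val = 1
Entering loop: for step in range(1, 5):
After iteration 1: step = 1, val = 2
After iteration 2: step = 2, val = 4
After iteration 3: step = 3, val = 7
After iteration 4: step = 4, val = 11
Loop ends.

Final answer: 11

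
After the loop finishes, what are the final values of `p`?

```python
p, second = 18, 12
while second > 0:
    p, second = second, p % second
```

Let's trace through this code step by step.

Initialize: p = 18
Initialize: second = 12
Entering loop: while second > 0:
After iteration 1: p = 12, second = 6
After iteration 2: p = 6, second = 0
Loop ends.

Final answer: 6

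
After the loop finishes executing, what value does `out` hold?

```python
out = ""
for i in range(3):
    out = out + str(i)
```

Let's trace through this code step by step.

Initialize: out = ''
Entering loop: for i in range(3):
After iteration 1: i = 0, out = '0'
After iteration 2: i = 1, out = '01'
After iteration 3: i = 2, out = '012'
Loop ends.

Final answer: '012'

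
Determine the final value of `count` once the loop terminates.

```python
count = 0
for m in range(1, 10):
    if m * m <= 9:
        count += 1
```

Let's trace through this code step by step.

Initialize: count = 0
Entering loop: for m in range(1, 10):
After iteration 1: m = 1, count = 1
After iteration 2: m = 2, count = 2
After iteration 3: m = 3, count = 3
After iteration 4: m = 4, count = 3
After iteration 5: m = 5, count = 3
After iteration 6: m = 6, count = 3
After iteration 7: m = 7, count = 3
After iteration 8: m = 8, count = 3
After iteration 9: m = 9, count = 3
Loop ends.

Final answer: 3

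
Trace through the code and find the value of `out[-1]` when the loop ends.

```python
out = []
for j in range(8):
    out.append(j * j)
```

Let's trace through this code step by step.

Initialize: out = []
Entering loop: for j in range(8):
After iteration 1: j = 0, out = [0]
After iteration 2: j = 1, out = [0, 1]
After iteration 3: j = 2, out = [0, 1, 4]
After iteration 4: j = 3, out = [0, 1, 4, 9]
After iteration 5: j = 4, out = [0, 1, 4, 9, 16]
After iteration 6: j = 5, out = [0, 1, 4, 9, 16, 25]
After iteration 7: j = 6, out = [0, 1, 4, 9, 16, 25, 36]
After iteration 8: j = 7, out = [0, 1, 4, 9, 16, 25, 36, 49]
Loop ends.
out[-1] = 49

Final answer: 49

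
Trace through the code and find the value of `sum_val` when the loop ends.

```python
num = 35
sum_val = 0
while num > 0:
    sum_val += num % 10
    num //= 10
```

Let's trace through this code step by step.

Initialize: num = 35
Initialize: sum_val = 0
Entering loop: while num > 0:
After iteration 1: num = 3, sum_val = 5
After iteration 2: num = 0, sum_val = 8
Loop ends.

Final answer: 8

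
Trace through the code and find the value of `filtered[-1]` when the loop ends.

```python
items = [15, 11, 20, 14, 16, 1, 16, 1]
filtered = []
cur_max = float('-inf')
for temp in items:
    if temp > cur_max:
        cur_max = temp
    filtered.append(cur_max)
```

Let's trace through this code step by step.

Initialize: items = [15, 11, 20, 14, 16, 1, 16, 1]
Initialize: filtered = []
Initialize: cur_max = -inf
Entering loop: for temp in items:
After iteration 1: temp = 15, filtered = [15], cur_max = 15
After iteration 2: temp = 11, filtered = [15, 15], cur_max = 15
After iteration 3: temp = 20, filtered = [15, 15, 20], cur_max = 20
After iteration 4: temp = 14, filtered = [15, 15, 20, 20], cur_max = 20
After iteration 5: temp = 16, filtered = [15, 15, 20, 20, 20], cur_max = 20
After iteration 6: temp = 1, filtered = [15, 15, 20, 20, 20, 20], cur_max = 20
After iteration 7: temp = 16, filtered = [15, 15, 20, 20, 20, 20, 20], cur_max = 20
After iteration 8: temp = 1, filtered = [15, 15, 20, 20, 20, 20, 20, 20], cur_max = 20
Loop ends.
filtered[-1] = 20

Final answer: 20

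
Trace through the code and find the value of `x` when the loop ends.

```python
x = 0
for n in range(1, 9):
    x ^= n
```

Let's trace through this code step by step.

Initialize: x = 0
Entering loop: for n in range(1, 9):
After iteration 1: n = 1, x = 1
After iteration 2: n = 2, x = 3
After iteration 3: n = 3, x = 0
After iteration 4: n = 4, x = 4
After iteration 5: n = 5, x = 1
After iteration 6: n = 6, x = 7
After iteration 7: n = 7, x = 0
After iteration 8: n = 8, x = 8
Loop ends.

Final answer: 8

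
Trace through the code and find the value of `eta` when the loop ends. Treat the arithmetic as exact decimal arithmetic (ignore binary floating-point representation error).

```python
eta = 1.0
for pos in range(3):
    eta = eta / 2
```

Let's trace through this code step by step.

Initialize: eta = 1.0
Entering loop: for pos in range(3):
After iteration 1: pos = 0, eta = 0.5
After iteration 2: pos = 1, eta = 0.25
After iteration 3: pos = 2, eta = 0.125
Loop ends.

Final answer: 0.125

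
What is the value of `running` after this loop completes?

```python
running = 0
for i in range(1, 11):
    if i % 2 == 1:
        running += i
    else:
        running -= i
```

Let's trace through this code step by step.

Initialize: running = 0
Entering loop: for i in range(1, 11):
After iteration 1: i = 1, running = 1
After iteration 2: i = 2, running = -1
After iteration 3: i = 3, running = 2
After iteration 4: i = 4, running = -2
After iteration 5: i = 5, running = 3
After iteration 6: i = 6, running = -3
After iteration 7: i = 7, running = 4
After iteration 8: i = 8, running = -4
After iteration 9: i = 9, running = 5
After iteration 10: i = 10, running = -5
Loop ends.

Final answer: -5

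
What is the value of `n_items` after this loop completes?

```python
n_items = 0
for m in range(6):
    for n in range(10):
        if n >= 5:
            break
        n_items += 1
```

Let's trace through this code step by step.

Initialize: n_items = 0
Entering loop: for m in range(6):
After iteration 1: m = 0, n_items = 5
After iteration 2: m = 1, n_items = 10
After iteration 3: m = 2, n_items = 15
After iteration 4: m = 3, n_items = 20
After iteration 5: m = 4, n_items = 25
After iteration 6: m = 5, n_items = 30
Loop ends.

Final answer: 30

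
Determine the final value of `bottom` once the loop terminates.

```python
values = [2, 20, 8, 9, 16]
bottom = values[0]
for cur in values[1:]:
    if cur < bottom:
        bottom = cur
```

Let's trace through this code step by step.

Initialize: values = [2, 20, 8, 9, 16]
Initialize: bottom = 2
Entering loop: for cur in values[1:]:
After iteration 1: cur = 20, bottom = 2
After iteration 2: cur = 8, bottom = 2
After iteration 3: cur = 9, bottom = 2
After iteration 4: cur = 16, bottom = 2
Loop ends.

Final answer: 2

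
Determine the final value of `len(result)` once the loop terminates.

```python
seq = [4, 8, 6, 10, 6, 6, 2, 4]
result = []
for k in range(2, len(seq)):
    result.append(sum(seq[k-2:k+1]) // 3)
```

Let's trace through this code step by step.

Initialize: seq = [4, 8, 6, 10, 6, 6, 2, 4]
Initialize: result = []
Entering loop: for k in range(2, len(seq)):
After iteration 1: k = 2, result = [6]
After iteration 2: k = 3, result = [6, 8]
After iteration 3: k = 4, result = [6, 8, 7]
After iteration 4: k = 5, result = [6, 8, 7, 7]
After iteration 5: k = 6, result = [6, 8, 7, 7, 4]
After iteration 6: k = 7, result = [6, 8, 7, 7, 4, 4]
Loop ends.
len(result) = 6

Final answer: 6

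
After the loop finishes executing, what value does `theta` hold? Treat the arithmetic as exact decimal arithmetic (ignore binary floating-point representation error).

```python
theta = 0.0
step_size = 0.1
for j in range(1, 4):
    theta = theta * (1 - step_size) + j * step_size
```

Let's trace through this code step by step.

Initialize: theta = 0.0
Initialize: step_size = 0.1
Entering loop: for j in range(1, 4):
After iteration 1: j = 1, theta = 0.1
After iteration 2: j = 2, theta = 0.29
After iteration 3: j = 3, theta = 0.561
Loop ends.

Final answer: 0.561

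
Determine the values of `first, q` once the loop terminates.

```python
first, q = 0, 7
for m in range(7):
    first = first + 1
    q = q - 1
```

Let's trace through this code step by step.

Initialize: first = 0
Initialize: q = 7
Entering loop: for m in range(7):
After iteration 1: m = 0, first = 1, q = 6
After iteration 2: m = 1, first = 2, q = 5
After iteration 3: m = 2, first = 3, q = 4
After iteration 4: m = 3, first = 4, q = 3
After iteration 5: m = 4, first = 5, q = 2
After iteration 6: m = 5, first = 6, q = 1
After iteration 7: m = 6, first = 7, q = 0
Loop ends.

Final answer: 7, 0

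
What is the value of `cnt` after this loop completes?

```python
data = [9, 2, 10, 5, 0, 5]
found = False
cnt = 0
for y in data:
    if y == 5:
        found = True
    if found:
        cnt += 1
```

Let's trace through this code step by step.

Initialize: data = [9, 2, 10, 5, 0, 5]
Initialize: found = False
Initialize: cnt = 0
Entering loop: for y in data:
After iteration 1: y = 9, found = False, cnt = 0
After iteration 2: y = 2, found = False, cnt = 0
After iteration 3: y = 10, found = False, cnt = 0
After iteration 4: y = 5, found = True, cnt = 1
After iteration 5: y = 0, found = True, cnt = 2
After iteration 6: y = 5, found = True, cnt = 3
Loop ends.

Final answer: 3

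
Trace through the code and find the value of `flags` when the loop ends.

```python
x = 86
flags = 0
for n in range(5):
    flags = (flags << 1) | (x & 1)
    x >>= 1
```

Let's trace through this code step by step.

Initialize: x = 86
Initialize: flags = 0
Entering loop: for n in range(5):
After iteration 1: n = 0, x = 43, flags = 0
After iteration 2: n = 1, x = 21, flags = 1
After iteration 3: n = 2, x = 10, flags = 3
After iteration 4: n = 3, x = 5, flags = 6
After iteration 5: n = 4, x = 2, flags = 13
Loop ends.

Final answer: 13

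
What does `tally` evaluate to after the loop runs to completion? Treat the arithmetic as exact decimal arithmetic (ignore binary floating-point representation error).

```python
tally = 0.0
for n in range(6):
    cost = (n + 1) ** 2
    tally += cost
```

Let's trace through this code step by step.

Initialize: tally = 0.0
Entering loop: for n in range(6):
After iteration 1: n = 0, tally = 1.0, cost = 1
After iteration 2: n = 1, tally = 5.0, cost = 4
After iteration 3: n = 2, tally = 14.0, cost = 9
After iteration 4: n = 3, tally = 30.0, cost = 16
After iteration 5: n = 4, tally = 55.0, cost = 25
After iteration 6: n = 5, tally = 91.0, cost = 36
Loop ends.

Final answer: 91.0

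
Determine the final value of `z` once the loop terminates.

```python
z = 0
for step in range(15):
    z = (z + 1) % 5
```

Let's trace through this code step by step.

Initialize: z = 0
Entering loop: for step in range(15):
After iteration 1: step = 0, z = 1
After iteration 2: step = 1, z = 2
After iteration 3: step = 2, z = 3
After iteration 4: step = 3, z = 4
After iteration 5: step = 4, z = 0
After iteration 6: step = 5, z = 1
After iteration 7: step = 6, z = 2
After iteration 8: step = 7, z = 3
After iteration 9: step = 8, z = 4
After iteration 10: step = 9, z = 0
After iteration 11: step = 10, z = 1
After iteration 12: step = 11, z = 2
After iteration 13: step = 12, z = 3
After iteration 14: step = 13, z = 4
After iteration 15: step = 14, z = 0
Loop ends.

Final answer: 0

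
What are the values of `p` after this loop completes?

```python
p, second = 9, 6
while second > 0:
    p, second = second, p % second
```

Let's trace through this code step by step.

Initialize: p = 9
Initialize: second = 6
Entering loop: while second > 0:
After iteration 1: p = 6, second = 3
After iteration 2: p = 3, second = 0
Loop ends.

Final answer: 3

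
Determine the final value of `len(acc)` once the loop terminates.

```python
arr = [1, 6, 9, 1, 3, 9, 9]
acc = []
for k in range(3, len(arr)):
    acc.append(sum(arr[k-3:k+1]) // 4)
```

Let's trace through this code step by step.

Initialize: arr = [1, 6, 9, 1, 3, 9, 9]
Initialize: acc = []
Entering loop: for k in range(3, len(arr)):
After iteration 1: k = 3, acc = [4]
After iteration 2: k = 4, acc = [4, 4]
After iteration 3: k = 5, acc = [4, 4, 5]
After iteration 4: k = 6, acc = [4, 4, 5, 5]
Loop ends.
len(acc) = 4

Final answer: 4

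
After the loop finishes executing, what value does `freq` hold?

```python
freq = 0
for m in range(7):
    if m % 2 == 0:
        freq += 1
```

Let's trace through this code step by step.

Initialize: freq = 0
Entering loop: for m in range(7):
After iteration 1: m = 0, freq = 1
After iteration 2: m = 1, freq = 1
After iteration 3: m = 2, freq = 2
After iteration 4: m = 3, freq = 2
After iteration 5: m = 4, freq = 3
After iteration 6: m = 5, freq = 3
After iteration 7: m = 6, freq = 4
Loop ends.

Final answer: 4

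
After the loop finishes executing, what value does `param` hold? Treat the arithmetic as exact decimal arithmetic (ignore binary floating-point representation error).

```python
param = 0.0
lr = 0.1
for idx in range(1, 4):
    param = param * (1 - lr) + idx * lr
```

Let's trace through this code step by step.

Initialize: param = 0.0
Initialize: lr = 0.1
Entering loop: for idx in range(1, 4):
After iteration 1: idx = 1, param = 0.1
After iteration 2: idx = 2, param = 0.29
After iteration 3: idx = 3, param = 0.561
Loop ends.

Final answer: 0.561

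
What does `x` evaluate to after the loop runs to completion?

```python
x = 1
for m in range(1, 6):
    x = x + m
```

Let's trace through this code step by step.

Initialize: x = 1
Entering loop: for m in range(1, 6):
After iteration 1: m = 1, x = 2
After iteration 2: m = 2, x = 4
After iteration 3: m = 3, x = 7
After iteration 4: m = 4, x = 11
After iteration 5: m = 5, x = 16
Loop ends.

Final answer: 16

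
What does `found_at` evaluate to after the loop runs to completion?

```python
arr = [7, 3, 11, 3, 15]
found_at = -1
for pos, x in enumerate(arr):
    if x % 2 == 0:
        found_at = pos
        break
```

Let's trace through this code step by step.

Initialize: arr = [7, 3, 11, 3, 15]
Initialize: found_at = -1
Entering loop: for pos, x in enumerate(arr):
After iteration 1: pos = 0, x = 7, found_at = -1
After iteration 2: pos = 1, x = 3, found_at = -1
After iteration 3: pos = 2, x = 11, found_at = -1
After iteration 4: pos = 3, x = 3, found_at = -1
After iteration 5: pos = 4, x = 15, found_at = -1
Loop ends.

Final answer: -1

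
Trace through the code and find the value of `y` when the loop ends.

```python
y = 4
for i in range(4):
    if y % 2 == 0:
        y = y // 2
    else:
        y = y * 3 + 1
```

Let's trace through this code step by step.

Initialize: y = 4
Entering loop: for i in range(4):
After iteration 1: i = 0, y = 2
After iteration 2: i = 1, y = 1
After iteration 3: i = 2, y = 4
After iteration 4: i = 3, y = 2
Loop ends.

Final answer: 2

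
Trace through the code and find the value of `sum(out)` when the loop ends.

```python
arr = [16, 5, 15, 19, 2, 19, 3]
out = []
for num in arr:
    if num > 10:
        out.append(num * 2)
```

Let's trace through this code step by step.

Initialize: arr = [16, 5, 15, 19, 2, 19, 3]
Initialize: out = []
Entering loop: for num in arr:
After iteration 1: num = 16, out = [32]
After iteration 2: num = 5, out = [32]
After iteration 3: num = 15, out = [32, 30]
After iteration 4: num = 19, out = [32, 30, 38]
After iteration 5: num = 2, out = [32, 30, 38]
After iteration 6: num = 19, out = [32, 30, 38, 38]
After iteration 7: num = 3, out = [32, 30, 38, 38]
Loop ends.
sum(out) = 138

Final answer: 138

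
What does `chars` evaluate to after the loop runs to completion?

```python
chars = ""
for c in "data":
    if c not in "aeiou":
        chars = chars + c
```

Let's trace through this code step by step.

Initialize: chars = ''
Entering loop: for c in "data":
After iteration 1: c = 'd', chars = 'd'
After iteration 2: c = 'a', chars = 'd'
After iteration 3: c = 't', chars = 'dt'
After iteration 4: c = 'a', chars = 'dt'
Loop ends.

Final answer: 'dt'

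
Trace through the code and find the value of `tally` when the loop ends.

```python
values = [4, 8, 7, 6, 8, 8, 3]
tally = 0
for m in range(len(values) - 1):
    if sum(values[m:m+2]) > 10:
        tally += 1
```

Let's trace through this code step by step.

Initialize: values = [4, 8, 7, 6, 8, 8, 3]
Initialize: tally = 0
Entering loop: for m in range(len(values) - 1):
After iteration 1: m = 0, tally = 1
After iteration 2: m = 1, tally = 2
After iteration 3: m = 2, tally = 3
After iteration 4: m = 3, tally = 4
After iteration 5: m = 4, tally = 5
After iteration 6: m = 5, tally = 6
Loop ends.

Final answer: 6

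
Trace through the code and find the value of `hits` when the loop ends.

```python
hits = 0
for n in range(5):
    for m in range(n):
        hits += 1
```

Let's trace through this code step by step.

Initialize: hits = 0
Entering loop: for n in range(5):
After iteration 1: n = 0, hits = 0
After iteration 2: n = 1, hits = 1, m = 0
After iteration 3: n = 2, hits = 3, m = 1
After iteration 4: n = 3, hits = 6, m = 2
After iteration 5: n = 4, hits = 10, m = 3
Loop ends.

Final answer: 10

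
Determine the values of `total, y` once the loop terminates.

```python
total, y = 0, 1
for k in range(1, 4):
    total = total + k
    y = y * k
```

Let's trace through this code step by step.

Initialize: total = 0
Initialize: y = 1
Entering loop: for k in range(1, 4):
After iteration 1: k = 1, total = 1, y = 1
After iteration 2: k = 2, total = 3, y = 2
After iteration 3: k = 3, total = 6, y = 6
Loop ends.

Final answer: 6, 6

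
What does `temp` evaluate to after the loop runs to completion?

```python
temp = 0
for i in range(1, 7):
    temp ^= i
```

Let's trace through this code step by step.

Initialize: temp = 0
Entering loop: for i in range(1, 7):
After iteration 1: i = 1, temp = 1
After iteration 2: i = 2, temp = 3
After iteration 3: i = 3, temp = 0
After iteration 4: i = 4, temp = 4
After iteration 5: i = 5, temp = 1
After iteration 6: i = 6, temp = 7
Loop ends.

Final answer: 7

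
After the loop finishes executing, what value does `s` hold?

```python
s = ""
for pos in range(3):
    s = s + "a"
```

Let's trace through this code step by step.

Initialize: s = ''
Entering loop: for pos in range(3):
After iteration 1: pos = 0, s = 'a'
After iteration 2: pos = 1, s = 'aa'
After iteration 3: pos = 2, s = 'aaa'
Loop ends.

Final answer: 'aaa'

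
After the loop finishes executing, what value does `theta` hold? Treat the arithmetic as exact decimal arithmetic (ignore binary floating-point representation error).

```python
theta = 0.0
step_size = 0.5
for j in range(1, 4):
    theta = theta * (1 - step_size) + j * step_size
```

Let's trace through this code step by step.

Initialize: theta = 0.0
Initialize: step_size = 0.5
Entering loop: for j in range(1, 4):
After iteration 1: j = 1, theta = 0.5
After iteration 2: j = 2, theta = 1.25
After iteration 3: j = 3, theta = 2.125
Loop ends.

Final answer: 2.125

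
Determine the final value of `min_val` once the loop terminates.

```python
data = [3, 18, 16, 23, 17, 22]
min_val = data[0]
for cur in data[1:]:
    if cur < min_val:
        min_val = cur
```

Let's trace through this code step by step.

Initialize: data = [3, 18, 16, 23, 17, 22]
Initialize: min_val = 3
Entering loop: for cur in data[1:]:
After iteration 1: cur = 18, min_val = 3
After iteration 2: cur = 16, min_val = 3
After iteration 3: cur = 23, min_val = 3
After iteration 4: cur = 17, min_val = 3
After iteration 5: cur = 22, min_val = 3
Loop ends.

Final answer: 3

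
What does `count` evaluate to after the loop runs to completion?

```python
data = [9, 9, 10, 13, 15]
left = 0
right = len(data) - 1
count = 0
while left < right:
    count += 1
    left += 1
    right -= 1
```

Let's trace through this code step by step.

Initialize: data = [9, 9, 10, 13, 15]
Initialize: left = 0
Initialize: right = 4
Initialize: count = 0
Entering loop: while left < right:
After iteration 1: left = 1, right = 3, count = 1
After iteration 2: left = 2, right = 2, count = 2
Loop ends.

Final answer: 2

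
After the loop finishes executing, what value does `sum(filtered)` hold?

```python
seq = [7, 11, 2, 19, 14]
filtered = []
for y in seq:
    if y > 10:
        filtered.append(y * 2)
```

Let's trace through this code step by step.

Initialize: seq = [7, 11, 2, 19, 14]
Initialize: filtered = []
Entering loop: for y in seq:
After iteration 1: y = 7, filtered = []
After iteration 2: y = 11, filtered = [22]
After iteration 3: y = 2, filtered = [22]
After iteration 4: y = 19, filtered = [22, 38]
After iteration 5: y = 14, filtered = [22, 38, 28]
Loop ends.
sum(filtered) = 88

Final answer: 88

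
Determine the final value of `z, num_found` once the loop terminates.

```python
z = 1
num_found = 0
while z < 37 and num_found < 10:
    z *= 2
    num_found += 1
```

Let's trace through this code step by step.

Initialize: z = 1
Initialize: num_found = 0
Entering loop: while z < 37 and num_found < 10:
After iteration 1: z = 2, num_found = 1
After iteration 2: z = 4, num_found = 2
After iteration 3: z = 8, num_found = 3
After iteration 4: z = 16, num_found = 4
After iteration 5: z = 32, num_found = 5
After iteration 6: z = 64, num_found = 6
Loop ends.

Final answer: 64, 6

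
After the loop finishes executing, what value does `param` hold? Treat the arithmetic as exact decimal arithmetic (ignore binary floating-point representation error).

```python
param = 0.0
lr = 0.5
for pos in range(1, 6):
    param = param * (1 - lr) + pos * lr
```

Let's trace through this code step by step.

Initialize: param = 0.0
Initialize: lr = 0.5
Entering loop: for pos in range(1, 6):
After iteration 1: pos = 1, param = 0.5
After iteration 2: pos = 2, param = 1.25
After iteration 3: pos = 3, param = 2.125
After iteration 4: pos = 4, param = 3.0625
After iteration 5: pos = 5, param = 4.03125
Loop ends.

Final answer: 4.03125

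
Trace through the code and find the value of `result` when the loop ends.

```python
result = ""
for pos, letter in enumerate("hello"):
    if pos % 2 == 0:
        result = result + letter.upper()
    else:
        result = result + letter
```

Let's trace through this code step by step.

Initialize: result = ''
Entering loop: for pos, letter in enumerate("hello"):
After iteration 1: pos = 0, letter = 'h', result = 'H'
After iteration 2: pos = 1, letter = 'e', result = 'He'
After iteration 3: pos = 2, letter = 'l', result = 'HeL'
After iteration 4: pos = 3, letter = 'l', result = 'HeLl'
After iteration 5: pos = 4, letter = 'o', result = 'HeLlO'
Loop ends.

Final answer: 'HeLlO'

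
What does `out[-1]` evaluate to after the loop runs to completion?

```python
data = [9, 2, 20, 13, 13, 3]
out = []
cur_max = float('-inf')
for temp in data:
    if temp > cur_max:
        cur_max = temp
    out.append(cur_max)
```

Let's trace through this code step by step.

Initialize: data = [9, 2, 20, 13, 13, 3]
Initialize: out = []
Initialize: cur_max = -inf
Entering loop: for temp in data:
After iteration 1: temp = 9, out = [9], cur_max = 9
After iteration 2: temp = 2, out = [9, 9], cur_max = 9
After iteration 3: temp = 20, out = [9, 9, 20], cur_max = 20
After iteration 4: temp = 13, out = [9, 9, 20, 20], cur_max = 20
After iteration 5: temp = 13, out = [9, 9, 20, 20, 20], cur_max = 20
After iteration 6: temp = 3, out = [9, 9, 20, 20, 20, 20], cur_max = 20
Loop ends.
out[-1] = 20

Final answer: 20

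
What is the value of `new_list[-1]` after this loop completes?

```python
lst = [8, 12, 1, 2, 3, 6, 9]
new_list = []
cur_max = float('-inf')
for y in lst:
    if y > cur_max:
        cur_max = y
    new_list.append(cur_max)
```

Let's trace through this code step by step.

Initialize: lst = [8, 12, 1, 2, 3, 6, 9]
Initialize: new_list = []
Initialize: cur_max = -inf
Entering loop: for y in lst:
After iteration 1: y = 8, new_list = [8], cur_max = 8
After iteration 2: y = 12, new_list = [8, 12], cur_max = 12
After iteration 3: y = 1, new_list = [8, 12, 12], cur_max = 12
After iteration 4: y = 2, new_list = [8, 12, 12, 12], cur_max = 12
After iteration 5: y = 3, new_list = [8, 12, 12, 12, 12], cur_max = 12
After iteration 6: y = 6, new_list = [8, 12, 12, 12, 12, 12], cur_max = 12
After iteration 7: y = 9, new_list = [8, 12, 12, 12, 12, 12, 12], cur_max = 12
Loop ends.
new_list[-1] = 12

Final answer: 12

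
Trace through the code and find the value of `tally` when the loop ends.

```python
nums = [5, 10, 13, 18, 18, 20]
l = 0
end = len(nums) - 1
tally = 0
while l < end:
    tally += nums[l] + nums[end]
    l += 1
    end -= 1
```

Let's trace through this code step by step.

Initialize: nums = [5, 10, 13, 18, 18, 20]
Initialize: l = 0
Initialize: end = 5
Initialize: tally = 0
Entering loop: while l < end:
After iteration 1: l = 1, end = 4, tally = 25
After iteration 2: l = 2, end = 3, tally = 53
After iteration 3: l = 3, end = 2, tally = 84
Loop ends.

Final answer: 84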